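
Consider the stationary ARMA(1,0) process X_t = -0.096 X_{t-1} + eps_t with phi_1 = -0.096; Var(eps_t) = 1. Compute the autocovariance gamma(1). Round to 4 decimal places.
\gamma(1) = -0.0969

Multiply the model equation by X_{t-k} and take expectations. With theta_0 = psi_0 = 1 and psi_j the MA(infinity) weights, this gives
  gamma(k) - sum_i phi_i gamma(k-i) = c_k,
  c_k = sigma^2 * sum_{j=k..q} theta_j psi_{j-k}   (c_k = 0 for k > q),
using gamma(-m) = gamma(m).
Pure AR (q = 0): c_0 = sigma^2 = 1, c_k = 0 for k >= 1.
Equations for k = 0 and k = 1 (AR order 1):
  gamma(0) = phi_1 gamma(1) + c_0
  gamma(1) = phi_1 gamma(0) + c_1
Substituting the second into the first: gamma(0) (1 - phi_1^2) = c_0 + phi_1 c_1, so
  gamma(0) = c_0 / (1 - phi_1^2) = 1 / (1 - (-0.096)^2) = 1 / 0.990784 = 1.009302.
  gamma(1) = phi_1 gamma(0) = (-0.096)(1.009302) = -0.096893.
Therefore gamma(1) = -0.0969 (to 4 decimal places).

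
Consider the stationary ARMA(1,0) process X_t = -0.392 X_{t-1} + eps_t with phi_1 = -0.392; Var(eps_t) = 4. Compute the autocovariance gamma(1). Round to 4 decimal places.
\gamma(1) = -1.8527

Multiply the model equation by X_{t-k} and take expectations. With theta_0 = psi_0 = 1 and psi_j the MA(infinity) weights, this gives
  gamma(k) - sum_i phi_i gamma(k-i) = c_k,
  c_k = sigma^2 * sum_{j=k..q} theta_j psi_{j-k}   (c_k = 0 for k > q),
using gamma(-m) = gamma(m).
Pure AR (q = 0): c_0 = sigma^2 = 4, c_k = 0 for k >= 1.
Equations for k = 0 and k = 1 (AR order 1):
  gamma(0) = phi_1 gamma(1) + c_0
  gamma(1) = phi_1 gamma(0) + c_1
Substituting the second into the first: gamma(0) (1 - phi_1^2) = c_0 + phi_1 c_1, so
  gamma(0) = c_0 / (1 - phi_1^2) = 4 / (1 - (-0.392)^2) = 4 / 0.846336 = 4.726255.
  gamma(1) = phi_1 gamma(0) = (-0.392)(4.726255) = -1.852692.
Therefore gamma(1) = -1.8527 (to 4 decimal places).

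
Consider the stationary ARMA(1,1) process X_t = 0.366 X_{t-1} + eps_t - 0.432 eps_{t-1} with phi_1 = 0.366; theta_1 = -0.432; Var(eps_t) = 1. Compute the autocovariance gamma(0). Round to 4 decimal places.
\gamma(0) = 1.0050

Multiply the model equation by X_{t-k} and take expectations. With theta_0 = psi_0 = 1 and psi_j the MA(infinity) weights, this gives
  gamma(k) - sum_i phi_i gamma(k-i) = c_k,
  c_k = sigma^2 * sum_{j=k..q} theta_j psi_{j-k}   (c_k = 0 for k > q),
using gamma(-m) = gamma(m).
psi-weights needed (psi_j = theta_j + sum_i phi_i psi_{j-i}):
  psi_1 = theta_1 + phi_1 = -0.432 + (0.366) = -0.066
Right-hand sides:
  c_0 = sigma^2 (1 + theta_1 psi_1) = 1 * (1 + (-0.432)(-0.066)) = 1 * 1.028512 = 1.028512
  c_1 = sigma^2 theta_1 = 1 * (-0.432) = -0.432
  c_2 = 0
Equations for k = 0 and k = 1 (AR order 1):
  gamma(0) = phi_1 gamma(1) + c_0
  gamma(1) = phi_1 gamma(0) + c_1
Substituting the second into the first: gamma(0) (1 - phi_1^2) = c_0 + phi_1 c_1, so
  gamma(0) = (c_0 + phi_1 c_1) / (1 - phi_1^2) = (1.028512 + (0.366)(-0.432)) / (1 - (0.366)^2) = 0.8704 / 0.866044 = 1.00503.
Therefore gamma(0) = 1.0050 (to 4 decimal places).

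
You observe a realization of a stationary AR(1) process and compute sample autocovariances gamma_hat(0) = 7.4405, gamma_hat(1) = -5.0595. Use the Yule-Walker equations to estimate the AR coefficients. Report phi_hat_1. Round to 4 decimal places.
\hat\phi_{1} = -0.6800

The Yule-Walker equations for an AR(p) process read, in matrix form,
  Gamma_p phi = r_p,   with   (Gamma_p)_{ij} = gamma(|i - j|),
                       (r_p)_i = gamma(i),   i,j = 1..p.
Substitute the sample gammas (Toeplitz matrix and right-hand side of size 1):
  Gamma_p = [[7.4405]]
  r_p     = [-5.0595]
With p = 1 this is the single equation gamma(0) phi_1 = gamma(1):
  phi_hat_1 = gamma(1) / gamma(0) = -5.0595 / 7.4405 = -0.6800.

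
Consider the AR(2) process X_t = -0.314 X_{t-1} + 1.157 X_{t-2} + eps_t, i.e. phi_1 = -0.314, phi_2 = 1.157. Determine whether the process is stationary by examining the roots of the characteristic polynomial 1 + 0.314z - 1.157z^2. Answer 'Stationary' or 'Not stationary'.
\text{Not stationary}

The AR(p) characteristic polynomial is P(z) = 1 + 0.314z - 1.157z^2.
Stationarity requires all roots to lie outside the unit circle, i.e. |z| > 1 for every root.
Set 1 + (0.314) z + (-1.157) z^2 = 0, i.e. a z^2 + b z + c = 0 with a = -1.157, b = 0.314, c = 1.
Discriminant D = b^2 - 4ac = (0.314)^2 - 4*(-1.157)*1 = 0.098596 - (-4.628) = 4.726596.
D >= 0, so the roots are real: z = (-b +/- sqrt(D)) / (2a) = (-0.314 +/- 2.174074) / (-2.314).
  z_1 = (-0.314 + 2.174074) / (-2.314) = -0.8038,   |z_1| = 0.8038.
  z_2 = (-0.314 - 2.174074) / (-2.314) = 1.0752,   |z_2| = 1.0752.
Moduli of all roots: 0.8038, 1.0752.
All moduli strictly greater than 1? No.
Verdict: Not stationary.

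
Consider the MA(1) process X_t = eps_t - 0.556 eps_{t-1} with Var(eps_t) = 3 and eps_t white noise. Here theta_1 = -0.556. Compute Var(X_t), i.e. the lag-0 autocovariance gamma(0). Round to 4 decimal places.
\gamma(0) = 3.9274

For an MA(q) process X_t = eps_t + sum_i theta_i eps_{t-i} with
Var(eps_t) = sigma^2, the variance is
  gamma(0) = sigma^2 * (1 + sum_i theta_i^2).
  sum_i theta_i^2 = (-0.556)^2 = 0.309136.
  gamma(0) = 3 * (1 + 0.309136) = 3 * 1.309136 = 3.927408, which rounds to 3.9274.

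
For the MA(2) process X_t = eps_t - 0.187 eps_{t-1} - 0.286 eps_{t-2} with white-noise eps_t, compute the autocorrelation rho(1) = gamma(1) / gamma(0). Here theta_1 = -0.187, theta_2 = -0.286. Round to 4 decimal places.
\rho(1) = -0.1196

For an MA(q) process with theta_0 = 1, the autocovariance is
  gamma(k) = sigma^2 * sum_{i=0..q-k} theta_i * theta_{i+k},
and rho(k) = gamma(k) / gamma(0). Sigma^2 cancels.
  numerator   = (1)*(-0.187) + (-0.187)*(-0.286) = -0.133518.
  denominator = (1)^2 + (-0.187)^2 + (-0.286)^2 = 1.116765.
  rho(1) = -0.133518 / 1.116765 = -0.1196.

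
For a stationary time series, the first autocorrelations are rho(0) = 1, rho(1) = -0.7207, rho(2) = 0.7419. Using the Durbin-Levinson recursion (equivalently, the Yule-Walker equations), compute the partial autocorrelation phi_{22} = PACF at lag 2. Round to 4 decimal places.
\phi_{22} = 0.4630

The PACF at lag k is phi_{kk}, the last component of the solution
to the Yule-Walker system G_k phi = r_k where
  (G_k)_{ij} = rho(|i - j|), (r_k)_i = rho(i), i,j = 1..k.
Equivalently, Durbin-Levinson gives phi_{kk} iteratively:
  phi_{11} = rho(1)
  phi_{kk} = [rho(k) - sum_{j=1..k-1} phi_{k-1,j} rho(k-j)]
            / [1 - sum_{j=1..k-1} phi_{k-1,j} rho(j)],
  phi_{k,j} = phi_{k-1,j} - phi_{kk} phi_{k-1,k-j},  j = 1..k-1.
Step k = 1:
  phi_11 = rho(1) = -0.7207.
Step k = 2:
  phi_22 = [rho(2) - phi_11 rho(1)] / [1 - phi_11 rho(1)] = [0.7419 - (-0.7207)(-0.7207)] / [1 - (-0.7207)(-0.7207)]
         = 0.22249151 / 0.48059151 = 0.463.
Therefore phi_{22} = 0.4630.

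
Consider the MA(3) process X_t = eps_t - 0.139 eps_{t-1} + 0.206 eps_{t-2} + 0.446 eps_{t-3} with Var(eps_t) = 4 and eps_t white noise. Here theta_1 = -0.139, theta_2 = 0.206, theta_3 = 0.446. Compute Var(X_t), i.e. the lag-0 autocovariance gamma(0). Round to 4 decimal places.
\gamma(0) = 5.0427

For an MA(q) process X_t = eps_t + sum_i theta_i eps_{t-i} with
Var(eps_t) = sigma^2, the variance is
  gamma(0) = sigma^2 * (1 + sum_i theta_i^2).
  sum_i theta_i^2 = (-0.139)^2 + (0.206)^2 + (0.446)^2 = 0.019321 + 0.042436 + 0.198916 = 0.260673.
  gamma(0) = 4 * (1 + 0.260673) = 4 * 1.260673 = 5.042692, which rounds to 5.0427.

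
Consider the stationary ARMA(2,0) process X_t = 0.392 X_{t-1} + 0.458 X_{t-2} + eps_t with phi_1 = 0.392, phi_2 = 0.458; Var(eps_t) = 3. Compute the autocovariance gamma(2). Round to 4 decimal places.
\gamma(2) = 5.9026

Multiply the model equation by X_{t-k} and take expectations. With theta_0 = psi_0 = 1 and psi_j the MA(infinity) weights, this gives
  gamma(k) - sum_i phi_i gamma(k-i) = c_k,
  c_k = sigma^2 * sum_{j=k..q} theta_j psi_{j-k}   (c_k = 0 for k > q),
using gamma(-m) = gamma(m).
Pure AR (q = 0): c_0 = sigma^2 = 3, c_k = 0 for k >= 1.
Equations for k = 0, 1, 2 (AR order 2, c_2 = 0):
  (E0) gamma(0) = phi_1 gamma(1) + phi_2 gamma(2) + c_0
  (E1) gamma(1) = phi_1 gamma(0) + phi_2 gamma(1) + c_1
  (E2) gamma(2) = phi_1 gamma(1) + phi_2 gamma(0)
From (E1): gamma(1) = A gamma(0) + B with
  A = phi_1 / (1 - phi_2) = 0.392 / 0.542 = 0.723247,   B = c_1 / (1 - phi_2) = 0 / 0.542 = 0.
Insert (E2) into (E0): gamma(0) (1 - phi_2^2) = phi_1 (1 + phi_2) gamma(1) + c_0.
  phi_1 (1 + phi_2) = (0.392)(1.458) = 0.571536,   1 - phi_2^2 = 0.790236.
Replace gamma(1) by A gamma(0) + B and collect gamma(0):
  gamma(0) [0.790236 - (0.571536)(0.723247)] = c_0 = 3
  gamma(0) * 0.376874 = 3
  gamma(0) = 3 / 0.376874 = 7.960217.
  gamma(1) = A gamma(0) = (0.723247)(7.960217) = 5.757205.
  gamma(2) = phi_1 gamma(1) + phi_2 gamma(0) = (0.392)(5.757205) + (0.458)(7.960217) = 5.902603.
Therefore gamma(2) = 5.9026 (to 4 decimal places).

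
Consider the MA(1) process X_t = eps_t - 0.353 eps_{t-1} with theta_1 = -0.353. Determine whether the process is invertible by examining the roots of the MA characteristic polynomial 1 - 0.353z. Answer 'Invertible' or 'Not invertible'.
\text{Invertible}

The MA(q) characteristic polynomial is P(z) = 1 - 0.353z.
Invertibility requires all roots to lie outside the unit circle, i.e. |z| > 1 for every root.
This is linear in z: 1 + (-0.353) z = 0  =>  z = -1/(-0.353) = 2.832861,  |z| = 2.832861.
Moduli of all roots: 2.8329.
All moduli strictly greater than 1? Yes.
Verdict: Invertible.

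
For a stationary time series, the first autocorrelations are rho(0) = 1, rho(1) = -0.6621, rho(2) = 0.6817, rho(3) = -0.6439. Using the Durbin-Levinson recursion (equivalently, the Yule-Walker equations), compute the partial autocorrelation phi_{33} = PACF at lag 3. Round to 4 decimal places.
\phi_{33} = -0.2219

The PACF at lag k is phi_{kk}, the last component of the solution
to the Yule-Walker system G_k phi = r_k where
  (G_k)_{ij} = rho(|i - j|), (r_k)_i = rho(i), i,j = 1..k.
Equivalently, Durbin-Levinson gives phi_{kk} iteratively:
  phi_{11} = rho(1)
  phi_{kk} = [rho(k) - sum_{j=1..k-1} phi_{k-1,j} rho(k-j)]
            / [1 - sum_{j=1..k-1} phi_{k-1,j} rho(j)],
  phi_{k,j} = phi_{k-1,j} - phi_{kk} phi_{k-1,k-j},  j = 1..k-1.
Step k = 1:
  phi_11 = rho(1) = -0.6621.
Step k = 2:
  phi_22 = [rho(2) - phi_11 rho(1)] / [1 - phi_11 rho(1)] = [0.6817 - (-0.6621)(-0.6621)] / [1 - (-0.6621)(-0.6621)]
         = 0.24332359 / 0.56162359 = 0.43325.
  Update: phi_21 = phi_11 - phi_22 phi_11 = -0.6621 - (0.43325)(-0.6621) = -0.375245.
Step k = 3:
  phi_33 = [rho(3) - phi_21 rho(2) - phi_22 rho(1)] / [1 - phi_21 rho(1) - phi_22 rho(2)]
    numerator   = -0.6439 - (-0.375245)(0.6817) - (0.43325)(-0.6621) = -0.10124048
    denominator = 1 - (-0.375245)(-0.6621) - (0.43325)(0.6817) = 0.45620357
  phi_33 = -0.10124048 / 0.45620357 = -0.2219.
Therefore phi_{33} = -0.2219.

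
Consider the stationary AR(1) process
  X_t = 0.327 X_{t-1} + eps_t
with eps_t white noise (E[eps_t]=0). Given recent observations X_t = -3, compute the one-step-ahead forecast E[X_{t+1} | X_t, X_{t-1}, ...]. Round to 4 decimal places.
E[X_{t+1} \mid \mathcal F_t] = -0.9810

For an AR(p) model X_t = c + sum_i phi_i X_{t-i} + eps_t, the
one-step-ahead conditional mean is
  E[X_{t+1} | X_t, ...] = c + sum_i phi_i X_{t+1-i}.
Substitute known values:
  E[X_{t+1} | ...] = (0.327) * (-3)
                   = -0.9810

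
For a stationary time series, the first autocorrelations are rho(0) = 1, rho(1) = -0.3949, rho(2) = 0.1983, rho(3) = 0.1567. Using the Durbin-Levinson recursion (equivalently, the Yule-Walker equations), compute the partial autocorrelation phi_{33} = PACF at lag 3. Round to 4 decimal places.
\phi_{33} = 0.2980

The PACF at lag k is phi_{kk}, the last component of the solution
to the Yule-Walker system G_k phi = r_k where
  (G_k)_{ij} = rho(|i - j|), (r_k)_i = rho(i), i,j = 1..k.
Equivalently, Durbin-Levinson gives phi_{kk} iteratively:
  phi_{11} = rho(1)
  phi_{kk} = [rho(k) - sum_{j=1..k-1} phi_{k-1,j} rho(k-j)]
            / [1 - sum_{j=1..k-1} phi_{k-1,j} rho(j)],
  phi_{k,j} = phi_{k-1,j} - phi_{kk} phi_{k-1,k-j},  j = 1..k-1.
Step k = 1:
  phi_11 = rho(1) = -0.3949.
Step k = 2:
  phi_22 = [rho(2) - phi_11 rho(1)] / [1 - phi_11 rho(1)] = [0.1983 - (-0.3949)(-0.3949)] / [1 - (-0.3949)(-0.3949)]
         = 0.04235399 / 0.84405399 = 0.050179.
  Update: phi_21 = phi_11 - phi_22 phi_11 = -0.3949 - (0.050179)(-0.3949) = -0.375084.
Step k = 3:
  phi_33 = [rho(3) - phi_21 rho(2) - phi_22 rho(1)] / [1 - phi_21 rho(1) - phi_22 rho(2)]
    numerator   = 0.1567 - (-0.375084)(0.1983) - (0.050179)(-0.3949) = 0.25089498
    denominator = 1 - (-0.375084)(-0.3949) - (0.050179)(0.1983) = 0.8419287
  phi_33 = 0.25089498 / 0.8419287 = 0.298.
Therefore phi_{33} = 0.2980.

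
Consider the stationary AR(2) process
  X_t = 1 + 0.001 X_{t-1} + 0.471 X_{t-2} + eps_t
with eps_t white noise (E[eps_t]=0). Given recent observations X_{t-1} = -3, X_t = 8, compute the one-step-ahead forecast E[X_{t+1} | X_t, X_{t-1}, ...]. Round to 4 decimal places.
E[X_{t+1} \mid \mathcal F_t] = -0.4050

For an AR(p) model X_t = c + sum_i phi_i X_{t-i} + eps_t, the
one-step-ahead conditional mean is
  E[X_{t+1} | X_t, ...] = c + sum_i phi_i X_{t+1-i}.
Substitute known values:
  E[X_{t+1} | ...] = 1 + (0.001) * (8) + (0.471) * (-3)
                   = -0.4050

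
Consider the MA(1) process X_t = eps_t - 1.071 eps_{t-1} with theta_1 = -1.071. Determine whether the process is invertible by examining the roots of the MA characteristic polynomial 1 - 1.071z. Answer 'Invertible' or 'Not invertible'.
\text{Not invertible}

The MA(q) characteristic polynomial is P(z) = 1 - 1.071z.
Invertibility requires all roots to lie outside the unit circle, i.e. |z| > 1 for every root.
This is linear in z: 1 + (-1.071) z = 0  =>  z = -1/(-1.071) = 0.933707,  |z| = 0.933707.
Moduli of all roots: 0.9337.
All moduli strictly greater than 1? No.
Verdict: Not invertible.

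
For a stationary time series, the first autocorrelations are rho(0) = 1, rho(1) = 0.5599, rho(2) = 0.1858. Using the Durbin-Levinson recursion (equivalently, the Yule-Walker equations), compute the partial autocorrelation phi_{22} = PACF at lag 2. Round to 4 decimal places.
\phi_{22} = -0.1860

The PACF at lag k is phi_{kk}, the last component of the solution
to the Yule-Walker system G_k phi = r_k where
  (G_k)_{ij} = rho(|i - j|), (r_k)_i = rho(i), i,j = 1..k.
Equivalently, Durbin-Levinson gives phi_{kk} iteratively:
  phi_{11} = rho(1)
  phi_{kk} = [rho(k) - sum_{j=1..k-1} phi_{k-1,j} rho(k-j)]
            / [1 - sum_{j=1..k-1} phi_{k-1,j} rho(j)],
  phi_{k,j} = phi_{k-1,j} - phi_{kk} phi_{k-1,k-j},  j = 1..k-1.
Step k = 1:
  phi_11 = rho(1) = 0.5599.
Step k = 2:
  phi_22 = [rho(2) - phi_11 rho(1)] / [1 - phi_11 rho(1)] = [0.1858 - (0.5599)(0.5599)] / [1 - (0.5599)(0.5599)]
         = -0.12768801 / 0.68651199 = -0.186.
Therefore phi_{22} = -0.1860.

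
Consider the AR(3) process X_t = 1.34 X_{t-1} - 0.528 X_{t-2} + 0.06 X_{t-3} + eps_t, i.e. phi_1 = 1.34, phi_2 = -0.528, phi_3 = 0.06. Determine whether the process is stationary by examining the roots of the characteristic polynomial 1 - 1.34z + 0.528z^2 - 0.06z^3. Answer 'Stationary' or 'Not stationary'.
\text{Stationary}

The AR(p) characteristic polynomial is P(z) = 1 - 1.34z + 0.528z^2 - 0.06z^3.
Stationarity requires all roots to lie outside the unit circle, i.e. |z| > 1 for every root.
Degree 3: look for a simple real root z0 first, then factor out (1 - z/z0) and solve the remaining quadratic.
Testing z0 = 5: P(5) = 1 + (-1.34)(5) + (0.528)(5)^2 + (-0.06)(5)^3
  = 1 + (-6.7) + (13.2) + (-7.5) = 0.  So z_0 = 5 is a root, |z_0| = 5.
Divide out the factor (1 - 0.2 z) = (1 - z/z0) (since 1/z0 = 0.2):
  P(z) = (1 - 0.2 z)(1 + (-1.14) z + (0.3) z^2)
  [check: z-coef -1.14 - (0.2) = -1.34; z^2-coef 0.3 - (0.2)(-1.14) = 0.528; z^3-coef -(0.2)(0.3) = -0.06.]
Remaining roots from the quadratic factor 1 + (-1.14) z + (0.3) z^2:
  Set 1 + (-1.14) z + (0.3) z^2 = 0, i.e. a z^2 + b z + c = 0 with a = 0.3, b = -1.14, c = 1.
  Discriminant D = b^2 - 4ac = (-1.14)^2 - 4*(0.3)*1 = 1.2996 - (1.2) = 0.0996.
  D >= 0, so the roots are real: z = (-b +/- sqrt(D)) / (2a) = (1.14 +/- 0.315595) / (0.6).
    z_1 = (1.14 + 0.315595) / (0.6) = 2.426,   |z_1| = 2.426.
    z_2 = (1.14 - 0.315595) / (0.6) = 1.374,   |z_2| = 1.374.
Moduli of all roots: 5.0000, 2.4260, 1.3740.
All moduli strictly greater than 1? Yes.
Verdict: Stationary.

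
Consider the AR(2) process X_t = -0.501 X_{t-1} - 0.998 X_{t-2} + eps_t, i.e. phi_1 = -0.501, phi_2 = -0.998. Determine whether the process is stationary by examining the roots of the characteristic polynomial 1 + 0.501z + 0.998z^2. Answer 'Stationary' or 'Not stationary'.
\text{Stationary}

The AR(p) characteristic polynomial is P(z) = 1 + 0.501z + 0.998z^2.
Stationarity requires all roots to lie outside the unit circle, i.e. |z| > 1 for every root.
Set 1 + (0.501) z + (0.998) z^2 = 0, i.e. a z^2 + b z + c = 0 with a = 0.998, b = 0.501, c = 1.
Discriminant D = b^2 - 4ac = (0.501)^2 - 4*(0.998)*1 = 0.251001 - (3.992) = -3.740999.
D < 0, so the roots are the complex-conjugate pair z = (-b +/- i sqrt(-D)) / (2a) = -0.251 +/- 0.969i.
For a conjugate pair |z|^2 = z * conj(z) = (product of roots) = c/a = 1/(0.998) = 1.002004, so |z| = sqrt(1.002004) = 1.001 for both roots.
Moduli of all roots: 1.0010, 1.0010.
All moduli strictly greater than 1? Yes.
Verdict: Stationary.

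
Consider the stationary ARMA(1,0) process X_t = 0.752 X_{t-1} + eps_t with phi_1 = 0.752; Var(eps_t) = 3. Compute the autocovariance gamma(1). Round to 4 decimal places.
\gamma(1) = 5.1922

Multiply the model equation by X_{t-k} and take expectations. With theta_0 = psi_0 = 1 and psi_j the MA(infinity) weights, this gives
  gamma(k) - sum_i phi_i gamma(k-i) = c_k,
  c_k = sigma^2 * sum_{j=k..q} theta_j psi_{j-k}   (c_k = 0 for k > q),
using gamma(-m) = gamma(m).
Pure AR (q = 0): c_0 = sigma^2 = 3, c_k = 0 for k >= 1.
Equations for k = 0 and k = 1 (AR order 1):
  gamma(0) = phi_1 gamma(1) + c_0
  gamma(1) = phi_1 gamma(0) + c_1
Substituting the second into the first: gamma(0) (1 - phi_1^2) = c_0 + phi_1 c_1, so
  gamma(0) = c_0 / (1 - phi_1^2) = 3 / (1 - (0.752)^2) = 3 / 0.434496 = 6.904551.
  gamma(1) = phi_1 gamma(0) = (0.752)(6.904551) = 5.192223.
Therefore gamma(1) = 5.1922 (to 4 decimal places).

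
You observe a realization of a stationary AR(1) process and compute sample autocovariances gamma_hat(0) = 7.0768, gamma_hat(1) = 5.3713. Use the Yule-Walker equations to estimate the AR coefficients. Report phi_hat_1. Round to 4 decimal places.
\hat\phi_{1} = 0.7590

The Yule-Walker equations for an AR(p) process read, in matrix form,
  Gamma_p phi = r_p,   with   (Gamma_p)_{ij} = gamma(|i - j|),
                       (r_p)_i = gamma(i),   i,j = 1..p.
Substitute the sample gammas (Toeplitz matrix and right-hand side of size 1):
  Gamma_p = [[7.0768]]
  r_p     = [5.3713]
With p = 1 this is the single equation gamma(0) phi_1 = gamma(1):
  phi_hat_1 = gamma(1) / gamma(0) = 5.3713 / 7.0768 = 0.7590.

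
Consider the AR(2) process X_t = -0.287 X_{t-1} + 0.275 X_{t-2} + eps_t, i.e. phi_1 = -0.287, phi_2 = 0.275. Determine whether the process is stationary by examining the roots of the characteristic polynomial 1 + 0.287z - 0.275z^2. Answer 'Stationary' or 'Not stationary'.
\text{Stationary}

The AR(p) characteristic polynomial is P(z) = 1 + 0.287z - 0.275z^2.
Stationarity requires all roots to lie outside the unit circle, i.e. |z| > 1 for every root.
Set 1 + (0.287) z + (-0.275) z^2 = 0, i.e. a z^2 + b z + c = 0 with a = -0.275, b = 0.287, c = 1.
Discriminant D = b^2 - 4ac = (0.287)^2 - 4*(-0.275)*1 = 0.082369 - (-1.1) = 1.182369.
D >= 0, so the roots are real: z = (-b +/- sqrt(D)) / (2a) = (-0.287 +/- 1.087368) / (-0.55).
  z_1 = (-0.287 + 1.087368) / (-0.55) = -1.4552,   |z_1| = 1.4552.
  z_2 = (-0.287 - 1.087368) / (-0.55) = 2.4989,   |z_2| = 2.4989.
Moduli of all roots: 1.4552, 2.4989.
All moduli strictly greater than 1? Yes.
Verdict: Stationary.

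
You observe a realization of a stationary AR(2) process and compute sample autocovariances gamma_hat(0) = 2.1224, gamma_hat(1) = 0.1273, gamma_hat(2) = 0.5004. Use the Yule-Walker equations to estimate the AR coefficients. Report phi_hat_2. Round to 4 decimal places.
\hat\phi_{2} = 0.2330

The Yule-Walker equations for an AR(p) process read, in matrix form,
  Gamma_p phi = r_p,   with   (Gamma_p)_{ij} = gamma(|i - j|),
                       (r_p)_i = gamma(i),   i,j = 1..p.
Substitute the sample gammas (Toeplitz matrix and right-hand side of size 2):
  Gamma_p = [[2.1224, 0.1273], [0.1273, 2.1224]]
  r_p     = [0.1273, 0.5004]
Written out:
  2.1224 phi_1 + 0.1273 phi_2 = 0.1273
  0.1273 phi_1 + 2.1224 phi_2 = 0.5004
Solve by Cramer's rule:
  det = gamma(0)^2 - gamma(1)^2 = (2.1224)^2 - (0.1273)^2 = 4.50458176 - 0.01620529 = 4.48837647
  phi_hat_1 = [gamma(1) gamma(0) - gamma(1) gamma(2)] / det = [(0.1273)(2.1224) - (0.1273)(0.5004)] / 4.48837647 = 0.2064806 / 4.48837647 = 0.046
  phi_hat_2 = [gamma(0) gamma(2) - gamma(1)^2] / det = [(2.1224)(0.5004) - (0.1273)^2] / 4.48837647 = 1.04584367 / 4.48837647 = 0.233
So phi_hat = [0.0460, 0.2330].
Therefore phi_hat_2 = 0.2330.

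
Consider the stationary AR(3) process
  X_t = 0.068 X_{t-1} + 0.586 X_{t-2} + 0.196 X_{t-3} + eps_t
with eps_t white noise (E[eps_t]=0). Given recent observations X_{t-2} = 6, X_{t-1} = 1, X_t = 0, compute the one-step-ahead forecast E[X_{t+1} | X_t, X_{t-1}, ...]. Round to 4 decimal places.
E[X_{t+1} \mid \mathcal F_t] = 1.7620

For an AR(p) model X_t = c + sum_i phi_i X_{t-i} + eps_t, the
one-step-ahead conditional mean is
  E[X_{t+1} | X_t, ...] = c + sum_i phi_i X_{t+1-i}.
Substitute known values:
  E[X_{t+1} | ...] = (0.068) * (0) + (0.586) * (1) + (0.196) * (6)
                   = 1.7620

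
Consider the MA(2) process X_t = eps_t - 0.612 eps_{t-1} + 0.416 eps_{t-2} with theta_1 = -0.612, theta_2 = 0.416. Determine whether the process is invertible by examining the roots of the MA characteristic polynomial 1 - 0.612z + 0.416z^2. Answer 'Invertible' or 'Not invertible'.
\text{Invertible}

The MA(q) characteristic polynomial is P(z) = 1 - 0.612z + 0.416z^2.
Invertibility requires all roots to lie outside the unit circle, i.e. |z| > 1 for every root.
Set 1 + (-0.612) z + (0.416) z^2 = 0, i.e. a z^2 + b z + c = 0 with a = 0.416, b = -0.612, c = 1.
Discriminant D = b^2 - 4ac = (-0.612)^2 - 4*(0.416)*1 = 0.374544 - (1.664) = -1.289456.
D < 0, so the roots are the complex-conjugate pair z = (-b +/- i sqrt(-D)) / (2a) = 0.7356 +/- 1.3648i.
For a conjugate pair |z|^2 = z * conj(z) = (product of roots) = c/a = 1/(0.416) = 2.403846, so |z| = sqrt(2.403846) = 1.5504 for both roots.
Moduli of all roots: 1.5504, 1.5504.
All moduli strictly greater than 1? Yes.
Verdict: Invertible.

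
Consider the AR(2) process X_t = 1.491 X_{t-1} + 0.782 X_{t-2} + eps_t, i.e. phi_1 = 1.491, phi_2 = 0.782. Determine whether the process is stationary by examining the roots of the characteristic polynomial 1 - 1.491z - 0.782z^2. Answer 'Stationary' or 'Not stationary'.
\text{Not stationary}

The AR(p) characteristic polynomial is P(z) = 1 - 1.491z - 0.782z^2.
Stationarity requires all roots to lie outside the unit circle, i.e. |z| > 1 for every root.
Set 1 + (-1.491) z + (-0.782) z^2 = 0, i.e. a z^2 + b z + c = 0 with a = -0.782, b = -1.491, c = 1.
Discriminant D = b^2 - 4ac = (-1.491)^2 - 4*(-0.782)*1 = 2.223081 - (-3.128) = 5.351081.
D >= 0, so the roots are real: z = (-b +/- sqrt(D)) / (2a) = (1.491 +/- 2.31324) / (-1.564).
  z_1 = (1.491 + 2.31324) / (-1.564) = -2.4324,   |z_1| = 2.4324.
  z_2 = (1.491 - 2.31324) / (-1.564) = 0.5257,   |z_2| = 0.5257.
Moduli of all roots: 2.4324, 0.5257.
All moduli strictly greater than 1? No.
Verdict: Not stationary.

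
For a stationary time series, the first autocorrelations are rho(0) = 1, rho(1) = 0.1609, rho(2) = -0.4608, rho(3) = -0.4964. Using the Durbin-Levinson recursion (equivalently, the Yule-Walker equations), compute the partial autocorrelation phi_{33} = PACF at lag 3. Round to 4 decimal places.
\phi_{33} = -0.4170

The PACF at lag k is phi_{kk}, the last component of the solution
to the Yule-Walker system G_k phi = r_k where
  (G_k)_{ij} = rho(|i - j|), (r_k)_i = rho(i), i,j = 1..k.
Equivalently, Durbin-Levinson gives phi_{kk} iteratively:
  phi_{11} = rho(1)
  phi_{kk} = [rho(k) - sum_{j=1..k-1} phi_{k-1,j} rho(k-j)]
            / [1 - sum_{j=1..k-1} phi_{k-1,j} rho(j)],
  phi_{k,j} = phi_{k-1,j} - phi_{kk} phi_{k-1,k-j},  j = 1..k-1.
Step k = 1:
  phi_11 = rho(1) = 0.1609.
Step k = 2:
  phi_22 = [rho(2) - phi_11 rho(1)] / [1 - phi_11 rho(1)] = [-0.4608 - (0.1609)(0.1609)] / [1 - (0.1609)(0.1609)]
         = -0.48668881 / 0.97411119 = -0.499623.
  Update: phi_21 = phi_11 - phi_22 phi_11 = 0.1609 - (-0.499623)(0.1609) = 0.241289.
Step k = 3:
  phi_33 = [rho(3) - phi_21 rho(2) - phi_22 rho(1)] / [1 - phi_21 rho(1) - phi_22 rho(2)]
    numerator   = -0.4964 - (0.241289)(-0.4608) - (-0.499623)(0.1609) = -0.30482442
    denominator = 1 - (0.241289)(0.1609) - (-0.499623)(-0.4608) = 0.73095004
  phi_33 = -0.30482442 / 0.73095004 = -0.417.
Therefore phi_{33} = -0.4170.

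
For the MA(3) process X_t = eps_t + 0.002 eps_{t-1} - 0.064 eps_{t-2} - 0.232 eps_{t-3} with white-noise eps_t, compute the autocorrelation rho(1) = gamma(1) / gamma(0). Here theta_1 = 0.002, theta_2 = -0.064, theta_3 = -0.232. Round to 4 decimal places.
\rho(1) = 0.0158

For an MA(q) process with theta_0 = 1, the autocovariance is
  gamma(k) = sigma^2 * sum_{i=0..q-k} theta_i * theta_{i+k},
and rho(k) = gamma(k) / gamma(0). Sigma^2 cancels.
  numerator   = (1)*(0.002) + (0.002)*(-0.064) + (-0.064)*(-0.232) = 0.01672.
  denominator = (1)^2 + (0.002)^2 + (-0.064)^2 + (-0.232)^2 = 1.057924.
  rho(1) = 0.01672 / 1.057924 = 0.0158.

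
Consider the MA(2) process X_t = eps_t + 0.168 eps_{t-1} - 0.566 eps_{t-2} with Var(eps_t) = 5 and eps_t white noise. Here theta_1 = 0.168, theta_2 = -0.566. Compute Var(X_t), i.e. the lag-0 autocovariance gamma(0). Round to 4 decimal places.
\gamma(0) = 6.7429

For an MA(q) process X_t = eps_t + sum_i theta_i eps_{t-i} with
Var(eps_t) = sigma^2, the variance is
  gamma(0) = sigma^2 * (1 + sum_i theta_i^2).
  sum_i theta_i^2 = (0.168)^2 + (-0.566)^2 = 0.028224 + 0.320356 = 0.34858.
  gamma(0) = 5 * (1 + 0.34858) = 5 * 1.34858 = 6.7429.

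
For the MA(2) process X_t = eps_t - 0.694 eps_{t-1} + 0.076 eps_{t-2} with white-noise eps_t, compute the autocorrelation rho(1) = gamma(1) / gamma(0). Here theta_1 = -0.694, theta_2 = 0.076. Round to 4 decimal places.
\rho(1) = -0.5020

For an MA(q) process with theta_0 = 1, the autocovariance is
  gamma(k) = sigma^2 * sum_{i=0..q-k} theta_i * theta_{i+k},
and rho(k) = gamma(k) / gamma(0). Sigma^2 cancels.
  numerator   = (1)*(-0.694) + (-0.694)*(0.076) = -0.746744.
  denominator = (1)^2 + (-0.694)^2 + (0.076)^2 = 1.487412.
  rho(1) = -0.746744 / 1.487412 = -0.5020.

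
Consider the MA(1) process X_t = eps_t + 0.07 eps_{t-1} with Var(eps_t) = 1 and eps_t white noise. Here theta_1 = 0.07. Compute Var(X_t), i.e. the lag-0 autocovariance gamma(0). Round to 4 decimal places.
\gamma(0) = 1.0049

For an MA(q) process X_t = eps_t + sum_i theta_i eps_{t-i} with
Var(eps_t) = sigma^2, the variance is
  gamma(0) = sigma^2 * (1 + sum_i theta_i^2).
  sum_i theta_i^2 = (0.07)^2 = 0.0049.
  gamma(0) = 1 * (1 + 0.0049) = 1 * 1.0049 = 1.0049.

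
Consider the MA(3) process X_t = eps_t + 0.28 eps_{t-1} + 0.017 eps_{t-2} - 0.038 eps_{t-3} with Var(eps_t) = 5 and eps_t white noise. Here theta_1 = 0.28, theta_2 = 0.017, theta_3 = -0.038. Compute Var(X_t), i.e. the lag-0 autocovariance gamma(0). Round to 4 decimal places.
\gamma(0) = 5.4007

For an MA(q) process X_t = eps_t + sum_i theta_i eps_{t-i} with
Var(eps_t) = sigma^2, the variance is
  gamma(0) = sigma^2 * (1 + sum_i theta_i^2).
  sum_i theta_i^2 = (0.28)^2 + (0.017)^2 + (-0.038)^2 = 0.0784 + 0.000289 + 0.001444 = 0.080133.
  gamma(0) = 5 * (1 + 0.080133) = 5 * 1.080133 = 5.400665, which rounds to 5.4007.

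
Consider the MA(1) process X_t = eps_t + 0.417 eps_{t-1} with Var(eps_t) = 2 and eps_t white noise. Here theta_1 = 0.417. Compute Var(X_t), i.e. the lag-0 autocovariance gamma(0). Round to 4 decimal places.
\gamma(0) = 2.3478

For an MA(q) process X_t = eps_t + sum_i theta_i eps_{t-i} with
Var(eps_t) = sigma^2, the variance is
  gamma(0) = sigma^2 * (1 + sum_i theta_i^2).
  sum_i theta_i^2 = (0.417)^2 = 0.173889.
  gamma(0) = 2 * (1 + 0.173889) = 2 * 1.173889 = 2.347778, which rounds to 2.3478.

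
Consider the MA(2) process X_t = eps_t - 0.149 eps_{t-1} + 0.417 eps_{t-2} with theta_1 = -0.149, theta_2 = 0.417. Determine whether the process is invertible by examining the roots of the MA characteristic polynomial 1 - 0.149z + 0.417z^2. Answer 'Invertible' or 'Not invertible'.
\text{Invertible}

The MA(q) characteristic polynomial is P(z) = 1 - 0.149z + 0.417z^2.
Invertibility requires all roots to lie outside the unit circle, i.e. |z| > 1 for every root.
Set 1 + (-0.149) z + (0.417) z^2 = 0, i.e. a z^2 + b z + c = 0 with a = 0.417, b = -0.149, c = 1.
Discriminant D = b^2 - 4ac = (-0.149)^2 - 4*(0.417)*1 = 0.022201 - (1.668) = -1.645799.
D < 0, so the roots are the complex-conjugate pair z = (-b +/- i sqrt(-D)) / (2a) = 0.1787 +/- 1.5382i.
For a conjugate pair |z|^2 = z * conj(z) = (product of roots) = c/a = 1/(0.417) = 2.398082, so |z| = sqrt(2.398082) = 1.5486 for both roots.
Moduli of all roots: 1.5486, 1.5486.
All moduli strictly greater than 1? Yes.
Verdict: Invertible.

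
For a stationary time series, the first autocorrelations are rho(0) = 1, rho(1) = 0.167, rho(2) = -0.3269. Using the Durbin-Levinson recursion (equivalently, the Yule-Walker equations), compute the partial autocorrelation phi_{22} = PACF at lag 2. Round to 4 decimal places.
\phi_{22} = -0.3650

The PACF at lag k is phi_{kk}, the last component of the solution
to the Yule-Walker system G_k phi = r_k where
  (G_k)_{ij} = rho(|i - j|), (r_k)_i = rho(i), i,j = 1..k.
Equivalently, Durbin-Levinson gives phi_{kk} iteratively:
  phi_{11} = rho(1)
  phi_{kk} = [rho(k) - sum_{j=1..k-1} phi_{k-1,j} rho(k-j)]
            / [1 - sum_{j=1..k-1} phi_{k-1,j} rho(j)],
  phi_{k,j} = phi_{k-1,j} - phi_{kk} phi_{k-1,k-j},  j = 1..k-1.
Step k = 1:
  phi_11 = rho(1) = 0.167.
Step k = 2:
  phi_22 = [rho(2) - phi_11 rho(1)] / [1 - phi_11 rho(1)] = [-0.3269 - (0.167)(0.167)] / [1 - (0.167)(0.167)]
         = -0.354789 / 0.972111 = -0.365.
Therefore phi_{22} = -0.3650.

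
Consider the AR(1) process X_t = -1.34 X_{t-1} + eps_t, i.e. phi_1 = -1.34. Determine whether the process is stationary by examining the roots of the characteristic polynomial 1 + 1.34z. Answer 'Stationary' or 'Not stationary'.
\text{Not stationary}

The AR(p) characteristic polynomial is P(z) = 1 + 1.34z.
Stationarity requires all roots to lie outside the unit circle, i.e. |z| > 1 for every root.
This is linear in z: 1 + (1.34) z = 0  =>  z = -1/(1.34) = -0.746269,  |z| = 0.746269.
Moduli of all roots: 0.7463.
All moduli strictly greater than 1? No.
Verdict: Not stationary.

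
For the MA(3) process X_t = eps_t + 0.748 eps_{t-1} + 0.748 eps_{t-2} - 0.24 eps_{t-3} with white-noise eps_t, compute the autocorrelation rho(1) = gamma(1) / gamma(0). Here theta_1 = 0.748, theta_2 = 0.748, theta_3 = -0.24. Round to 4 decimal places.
\rho(1) = 0.5182

For an MA(q) process with theta_0 = 1, the autocovariance is
  gamma(k) = sigma^2 * sum_{i=0..q-k} theta_i * theta_{i+k},
and rho(k) = gamma(k) / gamma(0). Sigma^2 cancels.
  numerator   = (1)*(0.748) + (0.748)*(0.748) + (0.748)*(-0.24) = 1.127984.
  denominator = (1)^2 + (0.748)^2 + (0.748)^2 + (-0.24)^2 = 2.176608.
  rho(1) = 1.127984 / 2.176608 = 0.5182.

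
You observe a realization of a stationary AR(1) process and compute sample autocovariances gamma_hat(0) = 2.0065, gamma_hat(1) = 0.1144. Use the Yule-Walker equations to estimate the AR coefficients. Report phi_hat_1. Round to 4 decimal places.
\hat\phi_{1} = 0.0570

The Yule-Walker equations for an AR(p) process read, in matrix form,
  Gamma_p phi = r_p,   with   (Gamma_p)_{ij} = gamma(|i - j|),
                       (r_p)_i = gamma(i),   i,j = 1..p.
Substitute the sample gammas (Toeplitz matrix and right-hand side of size 1):
  Gamma_p = [[2.0065]]
  r_p     = [0.1144]
With p = 1 this is the single equation gamma(0) phi_1 = gamma(1):
  phi_hat_1 = gamma(1) / gamma(0) = 0.1144 / 2.0065 = 0.0570.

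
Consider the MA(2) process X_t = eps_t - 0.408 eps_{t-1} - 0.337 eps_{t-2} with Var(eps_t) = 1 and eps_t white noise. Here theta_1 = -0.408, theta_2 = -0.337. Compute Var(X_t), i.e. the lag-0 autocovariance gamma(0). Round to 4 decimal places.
\gamma(0) = 1.2800

For an MA(q) process X_t = eps_t + sum_i theta_i eps_{t-i} with
Var(eps_t) = sigma^2, the variance is
  gamma(0) = sigma^2 * (1 + sum_i theta_i^2).
  sum_i theta_i^2 = (-0.408)^2 + (-0.337)^2 = 0.166464 + 0.113569 = 0.280033.
  gamma(0) = 1 * (1 + 0.280033) = 1 * 1.280033 = 1.280033, which rounds to 1.2800.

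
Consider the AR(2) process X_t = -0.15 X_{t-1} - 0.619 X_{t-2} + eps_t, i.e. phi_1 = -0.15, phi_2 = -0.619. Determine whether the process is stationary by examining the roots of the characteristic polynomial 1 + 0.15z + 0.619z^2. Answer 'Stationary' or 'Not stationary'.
\text{Stationary}

The AR(p) characteristic polynomial is P(z) = 1 + 0.15z + 0.619z^2.
Stationarity requires all roots to lie outside the unit circle, i.e. |z| > 1 for every root.
Set 1 + (0.15) z + (0.619) z^2 = 0, i.e. a z^2 + b z + c = 0 with a = 0.619, b = 0.15, c = 1.
Discriminant D = b^2 - 4ac = (0.15)^2 - 4*(0.619)*1 = 0.0225 - (2.476) = -2.4535.
D < 0, so the roots are the complex-conjugate pair z = (-b +/- i sqrt(-D)) / (2a) = -0.1212 +/- 1.2652i.
For a conjugate pair |z|^2 = z * conj(z) = (product of roots) = c/a = 1/(0.619) = 1.615509, so |z| = sqrt(1.615509) = 1.271 for both roots.
Moduli of all roots: 1.2710, 1.2710.
All moduli strictly greater than 1? Yes.
Verdict: Stationary.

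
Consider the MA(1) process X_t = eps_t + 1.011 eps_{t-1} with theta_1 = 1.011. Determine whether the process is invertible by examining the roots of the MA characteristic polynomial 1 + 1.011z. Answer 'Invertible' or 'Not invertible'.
\text{Not invertible}

The MA(q) characteristic polynomial is P(z) = 1 + 1.011z.
Invertibility requires all roots to lie outside the unit circle, i.e. |z| > 1 for every root.
This is linear in z: 1 + (1.011) z = 0  =>  z = -1/(1.011) = -0.98912,  |z| = 0.98912.
Moduli of all roots: 0.9891.
All moduli strictly greater than 1? No.
Verdict: Not invertible.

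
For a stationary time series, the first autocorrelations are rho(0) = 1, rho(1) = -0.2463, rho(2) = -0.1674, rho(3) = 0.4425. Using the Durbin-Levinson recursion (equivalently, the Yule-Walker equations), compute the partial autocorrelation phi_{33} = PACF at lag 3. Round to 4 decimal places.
\phi_{33} = 0.3750

The PACF at lag k is phi_{kk}, the last component of the solution
to the Yule-Walker system G_k phi = r_k where
  (G_k)_{ij} = rho(|i - j|), (r_k)_i = rho(i), i,j = 1..k.
Equivalently, Durbin-Levinson gives phi_{kk} iteratively:
  phi_{11} = rho(1)
  phi_{kk} = [rho(k) - sum_{j=1..k-1} phi_{k-1,j} rho(k-j)]
            / [1 - sum_{j=1..k-1} phi_{k-1,j} rho(j)],
  phi_{k,j} = phi_{k-1,j} - phi_{kk} phi_{k-1,k-j},  j = 1..k-1.
Step k = 1:
  phi_11 = rho(1) = -0.2463.
Step k = 2:
  phi_22 = [rho(2) - phi_11 rho(1)] / [1 - phi_11 rho(1)] = [-0.1674 - (-0.2463)(-0.2463)] / [1 - (-0.2463)(-0.2463)]
         = -0.22806369 / 0.93933631 = -0.242792.
  Update: phi_21 = phi_11 - phi_22 phi_11 = -0.2463 - (-0.242792)(-0.2463) = -0.3061.
Step k = 3:
  phi_33 = [rho(3) - phi_21 rho(2) - phi_22 rho(1)] / [1 - phi_21 rho(1) - phi_22 rho(2)]
    numerator   = 0.4425 - (-0.3061)(-0.1674) - (-0.242792)(-0.2463) = 0.33145914
    denominator = 1 - (-0.3061)(-0.2463) - (-0.242792)(-0.1674) = 0.88396419
  phi_33 = 0.33145914 / 0.88396419 = 0.375.
Therefore phi_{33} = 0.3750.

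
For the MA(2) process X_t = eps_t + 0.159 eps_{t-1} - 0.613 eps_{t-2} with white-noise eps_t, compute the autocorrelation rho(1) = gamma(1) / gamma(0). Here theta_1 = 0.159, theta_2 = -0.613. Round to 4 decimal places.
\rho(1) = 0.0439

For an MA(q) process with theta_0 = 1, the autocovariance is
  gamma(k) = sigma^2 * sum_{i=0..q-k} theta_i * theta_{i+k},
and rho(k) = gamma(k) / gamma(0). Sigma^2 cancels.
  numerator   = (1)*(0.159) + (0.159)*(-0.613) = 0.061533.
  denominator = (1)^2 + (0.159)^2 + (-0.613)^2 = 1.40105.
  rho(1) = 0.061533 / 1.40105 = 0.0439.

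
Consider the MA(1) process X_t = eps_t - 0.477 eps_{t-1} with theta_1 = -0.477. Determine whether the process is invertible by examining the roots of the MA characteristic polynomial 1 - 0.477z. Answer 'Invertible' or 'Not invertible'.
\text{Invertible}

The MA(q) characteristic polynomial is P(z) = 1 - 0.477z.
Invertibility requires all roots to lie outside the unit circle, i.e. |z| > 1 for every root.
This is linear in z: 1 + (-0.477) z = 0  =>  z = -1/(-0.477) = 2.096436,  |z| = 2.096436.
Moduli of all roots: 2.0964.
All moduli strictly greater than 1? Yes.
Verdict: Invertible.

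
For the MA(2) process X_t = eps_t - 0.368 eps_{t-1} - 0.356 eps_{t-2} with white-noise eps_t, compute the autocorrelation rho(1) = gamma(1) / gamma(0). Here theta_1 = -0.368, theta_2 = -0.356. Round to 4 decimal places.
\rho(1) = -0.1878

For an MA(q) process with theta_0 = 1, the autocovariance is
  gamma(k) = sigma^2 * sum_{i=0..q-k} theta_i * theta_{i+k},
and rho(k) = gamma(k) / gamma(0). Sigma^2 cancels.
  numerator   = (1)*(-0.368) + (-0.368)*(-0.356) = -0.236992.
  denominator = (1)^2 + (-0.368)^2 + (-0.356)^2 = 1.26216.
  rho(1) = -0.236992 / 1.26216 = -0.1878.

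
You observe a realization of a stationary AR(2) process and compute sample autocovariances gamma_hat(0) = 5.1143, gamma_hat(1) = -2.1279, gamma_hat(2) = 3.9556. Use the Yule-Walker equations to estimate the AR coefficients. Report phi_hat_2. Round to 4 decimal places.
\hat\phi_{2} = 0.7260

The Yule-Walker equations for an AR(p) process read, in matrix form,
  Gamma_p phi = r_p,   with   (Gamma_p)_{ij} = gamma(|i - j|),
                       (r_p)_i = gamma(i),   i,j = 1..p.
Substitute the sample gammas (Toeplitz matrix and right-hand side of size 2):
  Gamma_p = [[5.1143, -2.1279], [-2.1279, 5.1143]]
  r_p     = [-2.1279, 3.9556]
Written out:
  5.1143 phi_1 - 2.1279 phi_2 = -2.1279
  -2.1279 phi_1 + 5.1143 phi_2 = 3.9556
Solve by Cramer's rule:
  det = gamma(0)^2 - gamma(1)^2 = (5.1143)^2 - (-2.1279)^2 = 26.15606449 - 4.52795841 = 21.62810608
  phi_hat_1 = [gamma(1) gamma(0) - gamma(1) gamma(2)] / det = [(-2.1279)(5.1143) - (-2.1279)(3.9556)] / 21.62810608 = -2.46559773 / 21.62810608 = -0.114
  phi_hat_2 = [gamma(0) gamma(2) - gamma(1)^2] / det = [(5.1143)(3.9556) - (-2.1279)^2] / 21.62810608 = 15.70216667 / 21.62810608 = 0.726
So phi_hat = [-0.1140, 0.7260].
Therefore phi_hat_2 = 0.7260.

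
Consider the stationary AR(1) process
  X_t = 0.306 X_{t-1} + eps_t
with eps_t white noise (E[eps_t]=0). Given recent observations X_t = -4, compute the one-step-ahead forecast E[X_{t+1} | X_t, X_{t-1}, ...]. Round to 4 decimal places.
E[X_{t+1} \mid \mathcal F_t] = -1.2240

For an AR(p) model X_t = c + sum_i phi_i X_{t-i} + eps_t, the
one-step-ahead conditional mean is
  E[X_{t+1} | X_t, ...] = c + sum_i phi_i X_{t+1-i}.
Substitute known values:
  E[X_{t+1} | ...] = (0.306) * (-4)
                   = -1.2240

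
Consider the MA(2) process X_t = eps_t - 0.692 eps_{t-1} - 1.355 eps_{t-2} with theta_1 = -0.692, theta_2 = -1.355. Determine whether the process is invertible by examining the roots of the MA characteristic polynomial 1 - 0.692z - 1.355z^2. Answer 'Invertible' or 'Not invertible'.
\text{Not invertible}

The MA(q) characteristic polynomial is P(z) = 1 - 0.692z - 1.355z^2.
Invertibility requires all roots to lie outside the unit circle, i.e. |z| > 1 for every root.
Set 1 + (-0.692) z + (-1.355) z^2 = 0, i.e. a z^2 + b z + c = 0 with a = -1.355, b = -0.692, c = 1.
Discriminant D = b^2 - 4ac = (-0.692)^2 - 4*(-1.355)*1 = 0.478864 - (-5.42) = 5.898864.
D >= 0, so the roots are real: z = (-b +/- sqrt(D)) / (2a) = (0.692 +/- 2.428758) / (-2.71).
  z_1 = (0.692 + 2.428758) / (-2.71) = -1.1516,   |z_1| = 1.1516.
  z_2 = (0.692 - 2.428758) / (-2.71) = 0.6409,   |z_2| = 0.6409.
Moduli of all roots: 1.1516, 0.6409.
All moduli strictly greater than 1? No.
Verdict: Not invertible.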